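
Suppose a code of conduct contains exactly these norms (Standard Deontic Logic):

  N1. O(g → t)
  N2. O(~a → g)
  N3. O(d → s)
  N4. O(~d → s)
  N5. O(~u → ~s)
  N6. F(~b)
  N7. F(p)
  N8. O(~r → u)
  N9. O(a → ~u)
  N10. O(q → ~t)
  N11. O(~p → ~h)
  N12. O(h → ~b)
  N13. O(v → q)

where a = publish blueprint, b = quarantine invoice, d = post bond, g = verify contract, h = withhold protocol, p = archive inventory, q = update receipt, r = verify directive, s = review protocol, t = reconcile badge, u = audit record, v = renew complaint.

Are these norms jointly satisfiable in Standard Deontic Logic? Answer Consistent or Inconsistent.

Consistent

Premise 12 is O(h → ~b), but O(h) is not derivable from the premises, so it does not yield O(~b).
So O(~b) is not derivable, and the apparent clash with O(b) does not arise.
A world satisfying every obligation exists (e.g. a=false, b=true, d=false, g=true, h=false, p=false, q=false, r=false, s=true, t=true, u=true, v=false); no atom is both obligatory and forbidden, so the set is consistent.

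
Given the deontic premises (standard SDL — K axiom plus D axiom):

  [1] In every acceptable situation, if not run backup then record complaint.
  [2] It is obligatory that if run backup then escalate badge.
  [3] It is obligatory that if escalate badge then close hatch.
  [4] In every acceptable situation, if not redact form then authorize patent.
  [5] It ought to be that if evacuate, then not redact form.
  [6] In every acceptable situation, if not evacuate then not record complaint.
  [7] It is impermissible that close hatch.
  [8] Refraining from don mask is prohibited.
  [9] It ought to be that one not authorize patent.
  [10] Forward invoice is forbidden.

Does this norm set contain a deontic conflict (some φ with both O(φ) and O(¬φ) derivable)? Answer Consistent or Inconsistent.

Premise 9 states O(¬authorize_patent) outright.
Premise 4, O(¬redact_form → authorize_patent), contraposes to O(¬authorize_patent → redact_form); with O(¬authorize_patent) we get O(redact_form).
The contrapositive of premise 5 (O(evacuate → ¬redact_form)) is O(redact_form → ¬evacuate), and O(redact_form) is already established, so O(¬evacuate).
With premise 6, O(¬evacuate → ¬record_complaint), the K-axiom yields O(¬record_complaint).
The contrapositive of premise 1 (O(¬run_backup → record_complaint)) is O(¬record_complaint → run_backup), and O(¬record_complaint) is already established, so O(run_backup).
From O(run_backup) and premise 2, O(run_backup → escalate_badge), we obtain O(escalate_badge).
With premise 3, O(escalate_badge → close_hatch), the K-axiom yields O(close_hatch).
Yet premise 7 is F(close_hatch), i.e. O(¬close_hatch).
We now have both O(close_hatch) and O(¬close_hatch) — close_hatch is simultaneously obligatory and forbidden, violating the D-axiom.

Inconsistent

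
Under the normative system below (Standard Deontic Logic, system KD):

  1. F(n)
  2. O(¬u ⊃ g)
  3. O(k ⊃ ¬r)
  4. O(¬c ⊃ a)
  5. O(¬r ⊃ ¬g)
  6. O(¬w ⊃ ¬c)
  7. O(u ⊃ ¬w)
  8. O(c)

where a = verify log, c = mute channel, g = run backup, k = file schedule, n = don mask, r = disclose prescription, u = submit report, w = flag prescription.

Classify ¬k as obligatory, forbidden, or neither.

Obligatory

Premise 8 gives O(c).
The contrapositive of premise 6 (O(¬w ⊃ ¬c)) is O(c ⊃ w), and O(c) is already established, so O(w).
Premise 7, O(u ⊃ ¬w), contraposes to O(w ⊃ ¬u); with O(w) we get O(¬u).
From O(¬u) and premise 2, O(¬u ⊃ g), we obtain O(g).
Premise 5, O(¬r ⊃ ¬g), contraposes to O(g ⊃ r); with O(g) we get O(r).
Premise 3 is O(k ⊃ ¬r); contrapositively O(r ⊃ ¬k). Since O(r) holds, K gives O(¬k).
Premises 1, 4 do not contribute to this derivation.
Hence ¬k is obligatory.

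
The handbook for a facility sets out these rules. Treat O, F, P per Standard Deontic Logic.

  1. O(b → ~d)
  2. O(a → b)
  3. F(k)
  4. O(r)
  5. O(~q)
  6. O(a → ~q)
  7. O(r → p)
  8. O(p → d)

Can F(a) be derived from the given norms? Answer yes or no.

Premise 4 states O(r) outright.
With premise 7, O(r → p), the K-axiom yields O(p).
From O(p) and premise 8, O(p → d), we obtain O(d).
Premise 1, O(b → ~d), contraposes to O(d → ~b); with O(d) we get O(~b).
Premise 2, O(a → b), contraposes to O(~b → ~a); with O(~b) we get O(~a).
Premises 3, 5, 6 do not contribute to this derivation.
So O(~a) holds, i.e. F(a). The claim follows.

Yes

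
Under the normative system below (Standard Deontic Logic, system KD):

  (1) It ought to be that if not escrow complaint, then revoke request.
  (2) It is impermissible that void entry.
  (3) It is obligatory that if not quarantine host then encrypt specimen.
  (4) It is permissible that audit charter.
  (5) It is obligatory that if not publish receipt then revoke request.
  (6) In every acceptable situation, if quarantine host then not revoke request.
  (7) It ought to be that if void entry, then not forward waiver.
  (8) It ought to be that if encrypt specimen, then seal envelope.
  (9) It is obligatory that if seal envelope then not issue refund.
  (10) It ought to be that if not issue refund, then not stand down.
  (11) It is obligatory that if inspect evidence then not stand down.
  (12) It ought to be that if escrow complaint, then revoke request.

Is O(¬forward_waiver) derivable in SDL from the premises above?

Premise 7 is O(void_entry → ¬forward_waiver), but O(void_entry) is not derivable from the premises, so it does not yield O(¬forward_waiver).
No other premise forces O(¬forward_waiver). An ideal world satisfying every premise can still have ¬forward_waiver false, so O(¬forward_waiver) is not derivable.

No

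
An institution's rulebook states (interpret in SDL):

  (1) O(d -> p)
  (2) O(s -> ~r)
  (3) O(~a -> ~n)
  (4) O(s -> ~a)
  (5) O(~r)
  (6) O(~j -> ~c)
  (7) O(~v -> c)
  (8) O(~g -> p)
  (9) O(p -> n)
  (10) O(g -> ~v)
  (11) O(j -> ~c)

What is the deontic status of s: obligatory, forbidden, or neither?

Forbidden

By case analysis on j: premise 11 gives O(j -> ~c) and premise 6 gives O(~j -> ~c), so O(~c) either way.
Premise 7, O(~v -> c), contraposes to O(~c -> v); with O(~c) we get O(v).
Premise 10, O(g -> ~v), contraposes to O(v -> ~g); with O(v) we get O(~g).
Premise 8 is O(~g -> p); since O(~g), deontic closure gives O(p).
Applying K to premise 9 (O(p -> n)) and O(p) yields O(n).
Premise 3 is O(~a -> ~n); contrapositively O(n -> a). Since O(n) holds, K gives O(a).
The contrapositive of premise 4 (O(s -> ~a)) is O(a -> ~s), and O(a) is already established, so O(~s).
Premises 1, 2, 5 do not contribute to this derivation.
Thus O(~s), which is F(s): s is forbidden.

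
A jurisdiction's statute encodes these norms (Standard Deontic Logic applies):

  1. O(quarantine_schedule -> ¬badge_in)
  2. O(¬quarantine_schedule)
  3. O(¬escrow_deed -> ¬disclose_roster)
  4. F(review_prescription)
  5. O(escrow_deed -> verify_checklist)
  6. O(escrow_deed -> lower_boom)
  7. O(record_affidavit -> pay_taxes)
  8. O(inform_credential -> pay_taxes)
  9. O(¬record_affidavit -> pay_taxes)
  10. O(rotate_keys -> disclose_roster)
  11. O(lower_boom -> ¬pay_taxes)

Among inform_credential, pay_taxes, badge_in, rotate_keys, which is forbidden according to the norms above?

rotate_keys

Premises 7 and 9 are O(record_affidavit -> pay_taxes) and O(¬record_affidavit -> pay_taxes); every ideal world satisfies record_affidavit or ¬record_affidavit, so in either case pay_taxes holds — hence O(pay_taxes).
Premise 11 is O(lower_boom -> ¬pay_taxes); contrapositively O(pay_taxes -> ¬lower_boom). Since O(pay_taxes) holds, K gives O(¬lower_boom).
Premise 6 is O(escrow_deed -> lower_boom); contrapositively O(¬lower_boom -> ¬escrow_deed). Since O(¬lower_boom) holds, K gives O(¬escrow_deed).
From O(¬escrow_deed) and premise 3, O(¬escrow_deed -> ¬disclose_roster), we obtain O(¬disclose_roster).
Premise 10 is O(rotate_keys -> disclose_roster); contrapositively O(¬disclose_roster -> ¬rotate_keys). Since O(¬disclose_roster) holds, K gives O(¬rotate_keys).
So O(¬rotate_keys) holds, i.e. rotate_keys is forbidden. None of the other listed options is forbidden under the premises.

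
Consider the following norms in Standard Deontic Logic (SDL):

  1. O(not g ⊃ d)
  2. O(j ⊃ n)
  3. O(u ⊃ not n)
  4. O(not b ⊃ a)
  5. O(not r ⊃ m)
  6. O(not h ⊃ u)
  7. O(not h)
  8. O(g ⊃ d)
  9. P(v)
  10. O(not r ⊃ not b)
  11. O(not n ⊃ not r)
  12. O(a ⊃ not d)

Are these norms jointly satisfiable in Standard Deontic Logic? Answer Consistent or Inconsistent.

Inconsistent

By case analysis on not g: premise 1 gives O(not g ⊃ d) and premise 8 gives O(g ⊃ d), so O(d) either way.
The contrapositive of premise 12 (O(a ⊃ not d)) is O(d ⊃ not a), and O(d) is already established, so O(not a).
Premise 4, O(not b ⊃ a), contraposes to O(not a ⊃ b); with O(not a) we get O(b).
The contrapositive of premise 10 (O(not r ⊃ not b)) is O(b ⊃ r), and O(b) is already established, so O(r).
The contrapositive of premise 11 (O(not n ⊃ not r)) is O(r ⊃ n), and O(r) is already established, so O(n).
Premise 3, O(u ⊃ not n), contraposes to O(n ⊃ not u); with O(n) we get O(not u).
The contrapositive of premise 6 (O(not h ⊃ u)) is O(not u ⊃ h), and O(not u) is already established, so O(h).
But premise 7 directly asserts O(not h).
We now have both O(h) and O(not h) — h is simultaneously obligatory and forbidden, violating the D-axiom.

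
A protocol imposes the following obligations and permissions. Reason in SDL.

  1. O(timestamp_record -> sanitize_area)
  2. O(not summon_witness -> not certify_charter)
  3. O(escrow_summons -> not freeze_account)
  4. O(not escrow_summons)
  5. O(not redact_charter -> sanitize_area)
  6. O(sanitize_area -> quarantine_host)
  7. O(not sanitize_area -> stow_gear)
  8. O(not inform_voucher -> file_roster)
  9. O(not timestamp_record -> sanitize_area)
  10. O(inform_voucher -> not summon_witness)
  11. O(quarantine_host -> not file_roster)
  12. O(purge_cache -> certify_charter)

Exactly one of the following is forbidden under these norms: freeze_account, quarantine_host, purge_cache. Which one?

purge_cache

Premises 9 and 1 cover both cases: O(not timestamp_record -> sanitize_area) and O(timestamp_record -> sanitize_area). Since not timestamp_record ∨ timestamp_record is a tautology, O(sanitize_area) follows.
Applying K to premise 6 (O(sanitize_area -> quarantine_host)) and O(sanitize_area) yields O(quarantine_host).
From O(quarantine_host) and premise 11, O(quarantine_host -> not file_roster), we obtain O(not file_roster).
Premise 8 is O(not inform_voucher -> file_roster); contrapositively O(not file_roster -> inform_voucher). Since O(not file_roster) holds, K gives O(inform_voucher).
Premise 10 is O(inform_voucher -> not summon_witness); since O(inform_voucher), deontic closure gives O(not summon_witness).
With premise 2, O(not summon_witness -> not certify_charter), the K-axiom yields O(not certify_charter).
Premise 12 is O(purge_cache -> certify_charter); contrapositively O(not certify_charter -> not purge_cache). Since O(not certify_charter) holds, K gives O(not purge_cache).
So O(not purge_cache) holds, i.e. purge_cache is forbidden. None of the other listed options is forbidden under the premises.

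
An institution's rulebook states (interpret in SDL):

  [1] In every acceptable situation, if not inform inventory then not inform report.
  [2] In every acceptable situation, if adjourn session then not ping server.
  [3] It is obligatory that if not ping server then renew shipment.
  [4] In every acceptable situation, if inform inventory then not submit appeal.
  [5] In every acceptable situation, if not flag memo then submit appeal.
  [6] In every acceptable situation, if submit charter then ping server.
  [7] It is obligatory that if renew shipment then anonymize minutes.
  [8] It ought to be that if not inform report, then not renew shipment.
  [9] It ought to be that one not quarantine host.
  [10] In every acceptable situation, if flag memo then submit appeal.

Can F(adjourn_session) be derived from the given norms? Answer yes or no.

Yes

Premises 10 and 5 cover both cases: O(flag_memo → submit_appeal) and O(¬flag_memo → submit_appeal). Since flag_memo ∨ ¬flag_memo is a tautology, O(submit_appeal) follows.
The contrapositive of premise 4 (O(inform_inventory → ¬submit_appeal)) is O(submit_appeal → ¬inform_inventory), and O(submit_appeal) is already established, so O(¬inform_inventory).
Premise 1 is O(¬inform_inventory → ¬inform_report); since O(¬inform_inventory), deontic closure gives O(¬inform_report).
Applying K to premise 8 (O(¬inform_report → ¬renew_shipment)) and O(¬inform_report) yields O(¬renew_shipment).
Premise 3, O(¬ping_server → renew_shipment), contraposes to O(¬renew_shipment → ping_server); with O(¬renew_shipment) we get O(ping_server).
Premise 2 is O(adjourn_session → ¬ping_server); contrapositively O(ping_server → ¬adjourn_session). Since O(ping_server) holds, K gives O(¬adjourn_session).
Premises 6, 7, 9 do not contribute to this derivation.
So O(¬adjourn_session) holds, i.e. F(adjourn_session). The claim follows.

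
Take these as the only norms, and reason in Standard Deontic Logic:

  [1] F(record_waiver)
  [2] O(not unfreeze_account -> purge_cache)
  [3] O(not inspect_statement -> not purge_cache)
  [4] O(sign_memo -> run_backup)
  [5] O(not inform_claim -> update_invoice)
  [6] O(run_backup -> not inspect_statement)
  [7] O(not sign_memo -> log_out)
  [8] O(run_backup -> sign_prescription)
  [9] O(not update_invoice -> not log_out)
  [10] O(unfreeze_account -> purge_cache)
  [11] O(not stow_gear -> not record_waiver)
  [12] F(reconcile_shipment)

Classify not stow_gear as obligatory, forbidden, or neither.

Premise 11 is O(not stow_gear -> not record_waiver); even if O(not record_waiver) held, inferring O(not stow_gear) would be affirming the consequent — invalid.
No premise or chain of K-axiom applications forces O(not stow_gear), and none forces O(stow_gear). So not stow_gear is neither obligatory nor forbidden under these norms.

Neither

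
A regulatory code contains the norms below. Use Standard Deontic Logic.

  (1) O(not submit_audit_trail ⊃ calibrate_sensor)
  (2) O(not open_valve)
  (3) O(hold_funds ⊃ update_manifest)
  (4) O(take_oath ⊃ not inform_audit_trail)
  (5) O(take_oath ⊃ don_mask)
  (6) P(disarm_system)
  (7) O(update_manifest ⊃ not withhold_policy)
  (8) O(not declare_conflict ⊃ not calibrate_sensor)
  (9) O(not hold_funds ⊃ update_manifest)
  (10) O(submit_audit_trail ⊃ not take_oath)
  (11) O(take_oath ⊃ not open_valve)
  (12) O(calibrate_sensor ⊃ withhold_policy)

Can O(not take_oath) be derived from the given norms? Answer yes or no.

Premises 3 and 9 cover both cases: O(hold_funds ⊃ update_manifest) and O(not hold_funds ⊃ update_manifest). Since hold_funds ∨ not hold_funds is a tautology, O(update_manifest) follows.
With premise 7, O(update_manifest ⊃ not withhold_policy), the K-axiom yields O(not withhold_policy).
Premise 12 is O(calibrate_sensor ⊃ withhold_policy); contrapositively O(not withhold_policy ⊃ not calibrate_sensor). Since O(not withhold_policy) holds, K gives O(not calibrate_sensor).
The contrapositive of premise 1 (O(not submit_audit_trail ⊃ calibrate_sensor)) is O(not calibrate_sensor ⊃ submit_audit_trail), and O(not calibrate_sensor) is already established, so O(submit_audit_trail).
From O(submit_audit_trail) and premise 10, O(submit_audit_trail ⊃ not take_oath), we obtain O(not take_oath).
Premises 2, 4, 5, 6, 8, 11 do not contribute to this derivation.
So O(not take_oath) follows.

Yes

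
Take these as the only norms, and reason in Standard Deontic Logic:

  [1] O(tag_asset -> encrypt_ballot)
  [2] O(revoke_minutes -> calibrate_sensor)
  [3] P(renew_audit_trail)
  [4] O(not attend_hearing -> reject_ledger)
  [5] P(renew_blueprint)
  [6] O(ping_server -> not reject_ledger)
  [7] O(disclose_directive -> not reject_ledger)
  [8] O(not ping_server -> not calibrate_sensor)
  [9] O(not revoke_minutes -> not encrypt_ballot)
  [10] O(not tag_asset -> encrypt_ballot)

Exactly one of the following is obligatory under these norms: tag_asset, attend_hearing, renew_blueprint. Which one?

attend_hearing

By case analysis on not tag_asset: premise 10 gives O(not tag_asset -> encrypt_ballot) and premise 1 gives O(tag_asset -> encrypt_ballot), so O(encrypt_ballot) either way.
The contrapositive of premise 9 (O(not revoke_minutes -> not encrypt_ballot)) is O(encrypt_ballot -> revoke_minutes), and O(encrypt_ballot) is already established, so O(revoke_minutes).
With premise 2, O(revoke_minutes -> calibrate_sensor), the K-axiom yields O(calibrate_sensor).
Premise 8 is O(not ping_server -> not calibrate_sensor); contrapositively O(calibrate_sensor -> ping_server). Since O(calibrate_sensor) holds, K gives O(ping_server).
From O(ping_server) and premise 6, O(ping_server -> not reject_ledger), we obtain O(not reject_ledger).
The contrapositive of premise 4 (O(not attend_hearing -> reject_ledger)) is O(not reject_ledger -> attend_hearing), and O(not reject_ledger) is already established, so O(attend_hearing).
So O(attend_hearing) holds — attend_hearing is obligatory. None of the other listed options is made obligatory by any chain of premises.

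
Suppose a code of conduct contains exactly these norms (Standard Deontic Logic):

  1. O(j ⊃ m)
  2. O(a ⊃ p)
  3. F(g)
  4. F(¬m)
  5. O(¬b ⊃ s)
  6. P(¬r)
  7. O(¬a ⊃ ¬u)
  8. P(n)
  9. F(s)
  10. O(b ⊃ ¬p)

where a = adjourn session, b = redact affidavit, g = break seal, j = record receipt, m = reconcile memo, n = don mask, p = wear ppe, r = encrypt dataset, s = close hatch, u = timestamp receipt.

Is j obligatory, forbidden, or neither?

Premise 1 is O(j ⊃ m); even if O(m) held, inferring O(j) would be affirming the consequent — invalid.
No premise or chain of K-axiom applications forces O(j), and none forces O(¬j). So j is neither obligatory nor forbidden under these norms.

Neither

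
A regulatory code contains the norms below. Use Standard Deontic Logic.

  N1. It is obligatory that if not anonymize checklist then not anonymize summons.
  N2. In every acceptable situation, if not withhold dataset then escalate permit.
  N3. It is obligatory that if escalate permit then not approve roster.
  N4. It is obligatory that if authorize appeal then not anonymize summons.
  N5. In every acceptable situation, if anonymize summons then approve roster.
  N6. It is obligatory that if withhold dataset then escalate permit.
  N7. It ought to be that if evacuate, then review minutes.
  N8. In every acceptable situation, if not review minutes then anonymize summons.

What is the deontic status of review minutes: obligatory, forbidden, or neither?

Premises 2 and 6 cover both cases: O(¬withhold_dataset → escalate_permit) and O(withhold_dataset → escalate_permit). Since ¬withhold_dataset ∨ withhold_dataset is a tautology, O(escalate_permit) follows.
Applying K to premise 3 (O(escalate_permit → ¬approve_roster)) and O(escalate_permit) yields O(¬approve_roster).
Premise 5, O(anonymize_summons → approve_roster), contraposes to O(¬approve_roster → ¬anonymize_summons); with O(¬approve_roster) we get O(¬anonymize_summons).
Premise 8, O(¬review_minutes → anonymize_summons), contraposes to O(¬anonymize_summons → review_minutes); with O(¬anonymize_summons) we get O(review_minutes).
Premises 1, 4, 7 do not contribute to this derivation.
Hence review_minutes is obligatory.

Obligatory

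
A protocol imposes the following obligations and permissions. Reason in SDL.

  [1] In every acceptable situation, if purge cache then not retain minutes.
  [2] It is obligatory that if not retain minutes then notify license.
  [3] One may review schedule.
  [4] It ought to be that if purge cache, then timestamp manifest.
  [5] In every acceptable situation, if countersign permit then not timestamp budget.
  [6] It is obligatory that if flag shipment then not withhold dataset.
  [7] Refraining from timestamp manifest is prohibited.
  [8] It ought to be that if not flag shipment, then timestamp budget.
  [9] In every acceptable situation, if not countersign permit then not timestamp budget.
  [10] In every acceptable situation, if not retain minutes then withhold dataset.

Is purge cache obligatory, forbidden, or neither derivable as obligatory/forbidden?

Premises 5 and 9 cover both cases: O(countersign_permit → ¬timestamp_budget) and O(¬countersign_permit → ¬timestamp_budget). Since countersign_permit ∨ ¬countersign_permit is a tautology, O(¬timestamp_budget) follows.
The contrapositive of premise 8 (O(¬flag_shipment → timestamp_budget)) is O(¬timestamp_budget → flag_shipment), and O(¬timestamp_budget) is already established, so O(flag_shipment).
Applying K to premise 6 (O(flag_shipment → ¬withhold_dataset)) and O(flag_shipment) yields O(¬withhold_dataset).
Premise 10 is O(¬retain_minutes → withhold_dataset); contrapositively O(¬withhold_dataset → retain_minutes). Since O(¬withhold_dataset) holds, K gives O(retain_minutes).
Premise 1, O(purge_cache → ¬retain_minutes), contraposes to O(retain_minutes → ¬purge_cache); with O(retain_minutes) we get O(¬purge_cache).
Premises 2, 3, 4, 7 do not contribute to this derivation.
Thus O(¬purge_cache), which is F(purge_cache): purge_cache is forbidden.

Forbidden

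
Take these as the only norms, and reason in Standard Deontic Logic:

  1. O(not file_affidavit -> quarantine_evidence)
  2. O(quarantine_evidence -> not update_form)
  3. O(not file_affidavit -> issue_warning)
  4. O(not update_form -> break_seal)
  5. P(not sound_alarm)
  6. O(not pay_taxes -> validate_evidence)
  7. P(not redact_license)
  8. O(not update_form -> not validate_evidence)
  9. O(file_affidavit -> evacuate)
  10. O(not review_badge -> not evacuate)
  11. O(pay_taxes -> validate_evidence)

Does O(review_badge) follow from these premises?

Premises 11 and 6 cover both cases: O(pay_taxes -> validate_evidence) and O(not pay_taxes -> validate_evidence). Since pay_taxes ∨ not pay_taxes is a tautology, O(validate_evidence) follows.
Premise 8 is O(not update_form -> not validate_evidence); contrapositively O(validate_evidence -> update_form). Since O(validate_evidence) holds, K gives O(update_form).
Premise 2, O(quarantine_evidence -> not update_form), contraposes to O(update_form -> not quarantine_evidence); with O(update_form) we get O(not quarantine_evidence).
The contrapositive of premise 1 (O(not file_affidavit -> quarantine_evidence)) is O(not quarantine_evidence -> file_affidavit), and O(not quarantine_evidence) is already established, so O(file_affidavit).
With premise 9, O(file_affidavit -> evacuate), the K-axiom yields O(evacuate).
The contrapositive of premise 10 (O(not review_badge -> not evacuate)) is O(evacuate -> review_badge), and O(evacuate) is already established, so O(review_badge).
Premises 3, 4, 5, 7 do not contribute to this derivation.
So O(review_badge) follows.

Yes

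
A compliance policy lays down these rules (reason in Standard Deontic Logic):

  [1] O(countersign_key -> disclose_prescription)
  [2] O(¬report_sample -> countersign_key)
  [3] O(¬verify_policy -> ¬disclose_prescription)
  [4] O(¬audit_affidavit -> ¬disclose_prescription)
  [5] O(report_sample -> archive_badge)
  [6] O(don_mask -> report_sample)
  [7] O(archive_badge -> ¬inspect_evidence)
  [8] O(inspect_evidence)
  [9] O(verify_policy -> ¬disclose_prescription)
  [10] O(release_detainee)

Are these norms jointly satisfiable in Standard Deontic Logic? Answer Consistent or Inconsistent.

Inconsistent

Premises 9 and 3 cover both cases: O(verify_policy -> ¬disclose_prescription) and O(¬verify_policy -> ¬disclose_prescription). Since verify_policy ∨ ¬verify_policy is a tautology, O(¬disclose_prescription) follows.
The contrapositive of premise 1 (O(countersign_key -> disclose_prescription)) is O(¬disclose_prescription -> ¬countersign_key), and O(¬disclose_prescription) is already established, so O(¬countersign_key).
The contrapositive of premise 2 (O(¬report_sample -> countersign_key)) is O(¬countersign_key -> report_sample), and O(¬countersign_key) is already established, so O(report_sample).
With premise 5, O(report_sample -> archive_badge), the K-axiom yields O(archive_badge).
Premise 7 is O(archive_badge -> ¬inspect_evidence); since O(archive_badge), deontic closure gives O(¬inspect_evidence).
But premise 8 directly asserts O(inspect_evidence).
We now have both O(¬inspect_evidence) and O(inspect_evidence) — inspect_evidence is simultaneously obligatory and forbidden, violating the D-axiom.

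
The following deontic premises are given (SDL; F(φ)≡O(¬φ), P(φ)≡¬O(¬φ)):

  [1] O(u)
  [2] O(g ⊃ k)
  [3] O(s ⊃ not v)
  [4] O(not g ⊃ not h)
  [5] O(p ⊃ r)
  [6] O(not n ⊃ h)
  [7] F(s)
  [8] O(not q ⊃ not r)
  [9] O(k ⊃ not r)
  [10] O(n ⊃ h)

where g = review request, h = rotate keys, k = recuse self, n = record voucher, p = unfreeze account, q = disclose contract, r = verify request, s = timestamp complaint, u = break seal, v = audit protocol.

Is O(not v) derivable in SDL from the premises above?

Premise 3 is O(s ⊃ not v), but O(s) is not derivable from the premises, so it does not yield O(not v).
No other premise forces O(not v). An ideal world satisfying every premise can still have not v false, so O(not v) is not derivable.

No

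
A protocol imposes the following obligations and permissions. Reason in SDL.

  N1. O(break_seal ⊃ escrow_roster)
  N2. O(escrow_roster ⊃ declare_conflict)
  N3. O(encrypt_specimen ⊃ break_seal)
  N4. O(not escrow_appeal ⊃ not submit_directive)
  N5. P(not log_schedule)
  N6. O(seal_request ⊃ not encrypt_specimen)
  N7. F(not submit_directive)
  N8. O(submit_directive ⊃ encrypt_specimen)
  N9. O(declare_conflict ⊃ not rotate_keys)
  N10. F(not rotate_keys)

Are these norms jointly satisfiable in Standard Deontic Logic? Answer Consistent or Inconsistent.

Inconsistent

Premise 10 is F(not rotate_keys), i.e. O(rotate_keys).
The contrapositive of premise 9 (O(declare_conflict ⊃ not rotate_keys)) is O(rotate_keys ⊃ not declare_conflict), and O(rotate_keys) is already established, so O(not declare_conflict).
Premise 2, O(escrow_roster ⊃ declare_conflict), contraposes to O(not declare_conflict ⊃ not escrow_roster); with O(not declare_conflict) we get O(not escrow_roster).
The contrapositive of premise 1 (O(break_seal ⊃ escrow_roster)) is O(not escrow_roster ⊃ not break_seal), and O(not escrow_roster) is already established, so O(not break_seal).
Premise 3 is O(encrypt_specimen ⊃ break_seal); contrapositively O(not break_seal ⊃ not encrypt_specimen). Since O(not break_seal) holds, K gives O(not encrypt_specimen).
The contrapositive of premise 8 (O(submit_directive ⊃ encrypt_specimen)) is O(not encrypt_specimen ⊃ not submit_directive), and O(not encrypt_specimen) is already established, so O(not submit_directive).
But premise 7, F(not submit_directive), means O(submit_directive).
We now have both O(not submit_directive) and O(submit_directive) — submit_directive is simultaneously obligatory and forbidden, violating the D-axiom.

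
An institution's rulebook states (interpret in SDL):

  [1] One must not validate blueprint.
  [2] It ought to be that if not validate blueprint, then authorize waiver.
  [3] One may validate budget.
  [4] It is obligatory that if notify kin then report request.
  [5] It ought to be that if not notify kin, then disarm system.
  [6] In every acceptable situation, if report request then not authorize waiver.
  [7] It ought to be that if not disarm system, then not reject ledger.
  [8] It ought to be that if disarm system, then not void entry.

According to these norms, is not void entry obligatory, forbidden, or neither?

F(validate_blueprint) at premise 1 means O(¬validate_blueprint).
From O(¬validate_blueprint) and premise 2, O(¬validate_blueprint → authorize_waiver), we obtain O(authorize_waiver).
The contrapositive of premise 6 (O(report_request → ¬authorize_waiver)) is O(authorize_waiver → ¬report_request), and O(authorize_waiver) is already established, so O(¬report_request).
Premise 4 is O(notify_kin → report_request); contrapositively O(¬report_request → ¬notify_kin). Since O(¬report_request) holds, K gives O(¬notify_kin).
From O(¬notify_kin) and premise 5, O(¬notify_kin → disarm_system), we obtain O(disarm_system).
From O(disarm_system) and premise 8, O(disarm_system → ¬void_entry), we obtain O(¬void_entry).
Premises 3, 7 do not contribute to this derivation.
Hence ¬void_entry is obligatory.

Obligatory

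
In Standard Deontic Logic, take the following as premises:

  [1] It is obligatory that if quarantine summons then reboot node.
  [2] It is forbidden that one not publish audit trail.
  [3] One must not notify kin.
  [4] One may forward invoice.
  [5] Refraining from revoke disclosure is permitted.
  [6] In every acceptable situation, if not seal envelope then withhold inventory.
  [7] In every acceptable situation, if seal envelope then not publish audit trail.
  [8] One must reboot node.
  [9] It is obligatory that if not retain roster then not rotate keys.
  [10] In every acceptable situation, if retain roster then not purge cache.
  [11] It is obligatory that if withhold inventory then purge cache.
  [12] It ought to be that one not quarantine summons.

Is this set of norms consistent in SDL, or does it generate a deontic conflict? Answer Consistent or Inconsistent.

Premise 1 is O(quarantine_summons → reboot_node); even if O(reboot_node) held, inferring O(quarantine_summons) would be affirming the consequent — invalid.
So O(quarantine_summons) is not derivable, and the apparent clash with O(¬quarantine_summons) does not arise.
A world satisfying every obligation exists (e.g. forward_invoice=false, notify_kin=false, publish_audit_trail=true, purge_cache=true, quarantine_summons=false, reboot_node=true, retain_roster=false, revoke_disclosure=false, rotate_keys=false, seal_envelope=false, withhold_inventory=true); no atom is both obligatory and forbidden, so the set is consistent.

Consistent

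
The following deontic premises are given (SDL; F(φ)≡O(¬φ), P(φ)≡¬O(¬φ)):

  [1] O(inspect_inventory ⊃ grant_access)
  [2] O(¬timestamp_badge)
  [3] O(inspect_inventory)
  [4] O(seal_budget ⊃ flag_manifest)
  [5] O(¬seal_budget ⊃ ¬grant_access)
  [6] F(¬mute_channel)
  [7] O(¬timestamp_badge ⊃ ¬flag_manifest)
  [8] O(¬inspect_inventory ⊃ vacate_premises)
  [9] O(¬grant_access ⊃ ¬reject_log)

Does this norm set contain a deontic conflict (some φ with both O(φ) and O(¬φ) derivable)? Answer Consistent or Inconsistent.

Inconsistent

Premise 3 states O(inspect_inventory) outright.
Applying K to premise 1 (O(inspect_inventory ⊃ grant_access)) and O(inspect_inventory) yields O(grant_access).
Premise 5, O(¬seal_budget ⊃ ¬grant_access), contraposes to O(grant_access ⊃ seal_budget); with O(grant_access) we get O(seal_budget).
From O(seal_budget) and premise 4, O(seal_budget ⊃ flag_manifest), we obtain O(flag_manifest).
Premise 7, O(¬timestamp_badge ⊃ ¬flag_manifest), contraposes to O(flag_manifest ⊃ timestamp_badge); with O(flag_manifest) we get O(timestamp_badge).
But premise 2 directly asserts O(¬timestamp_badge).
We now have both O(timestamp_badge) and O(¬timestamp_badge) — timestamp_badge is simultaneously obligatory and forbidden, violating the D-axiom.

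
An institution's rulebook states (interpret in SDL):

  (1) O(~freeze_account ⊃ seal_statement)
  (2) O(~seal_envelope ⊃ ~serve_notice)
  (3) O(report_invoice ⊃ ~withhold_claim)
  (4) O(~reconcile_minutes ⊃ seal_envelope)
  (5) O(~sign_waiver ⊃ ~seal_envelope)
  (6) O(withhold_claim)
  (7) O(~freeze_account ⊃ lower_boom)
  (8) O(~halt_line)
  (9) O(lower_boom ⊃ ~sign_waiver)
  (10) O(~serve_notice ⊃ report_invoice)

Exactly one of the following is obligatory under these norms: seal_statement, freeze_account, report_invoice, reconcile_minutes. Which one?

freeze_account

From premise 6 we have O(withhold_claim).
Premise 3, O(report_invoice ⊃ ~withhold_claim), contraposes to O(withhold_claim ⊃ ~report_invoice); with O(withhold_claim) we get O(~report_invoice).
Premise 10, O(~serve_notice ⊃ report_invoice), contraposes to O(~report_invoice ⊃ serve_notice); with O(~report_invoice) we get O(serve_notice).
The contrapositive of premise 2 (O(~seal_envelope ⊃ ~serve_notice)) is O(serve_notice ⊃ seal_envelope), and O(serve_notice) is already established, so O(seal_envelope).
The contrapositive of premise 5 (O(~sign_waiver ⊃ ~seal_envelope)) is O(seal_envelope ⊃ sign_waiver), and O(seal_envelope) is already established, so O(sign_waiver).
Premise 9, O(lower_boom ⊃ ~sign_waiver), contraposes to O(sign_waiver ⊃ ~lower_boom); with O(sign_waiver) we get O(~lower_boom).
Premise 7 is O(~freeze_account ⊃ lower_boom); contrapositively O(~lower_boom ⊃ freeze_account). Since O(~lower_boom) holds, K gives O(freeze_account).
So O(freeze_account) holds — freeze_account is obligatory. None of the other listed options is made obligatory by any chain of premises.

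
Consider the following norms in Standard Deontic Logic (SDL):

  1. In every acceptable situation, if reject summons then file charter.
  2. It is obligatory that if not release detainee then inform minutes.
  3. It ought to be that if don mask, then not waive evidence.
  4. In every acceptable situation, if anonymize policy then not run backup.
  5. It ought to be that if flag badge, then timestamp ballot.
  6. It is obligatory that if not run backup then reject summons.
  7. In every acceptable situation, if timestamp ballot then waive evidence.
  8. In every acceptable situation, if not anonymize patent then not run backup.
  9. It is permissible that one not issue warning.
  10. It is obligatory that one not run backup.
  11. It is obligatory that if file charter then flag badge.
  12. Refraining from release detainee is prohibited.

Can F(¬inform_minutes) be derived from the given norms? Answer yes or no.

No

Premise 2 is O(¬release_detainee → inform_minutes), but O(¬release_detainee) is not derivable from the premises, so it does not yield O(inform_minutes).
No other premise forces O(inform_minutes). An ideal world satisfying every premise can still have ¬inform_minutes true, so F(¬inform_minutes) is not derivable.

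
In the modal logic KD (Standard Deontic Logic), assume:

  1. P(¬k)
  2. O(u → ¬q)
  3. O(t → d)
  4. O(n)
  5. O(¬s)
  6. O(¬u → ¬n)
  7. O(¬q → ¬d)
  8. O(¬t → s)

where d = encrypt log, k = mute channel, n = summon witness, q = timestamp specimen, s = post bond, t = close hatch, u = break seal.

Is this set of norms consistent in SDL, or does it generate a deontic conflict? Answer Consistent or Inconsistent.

Inconsistent

From premise 5 we have O(¬s).
The contrapositive of premise 8 (O(¬t → s)) is O(¬s → t), and O(¬s) is already established, so O(t).
With premise 3, O(t → d), the K-axiom yields O(d).
The contrapositive of premise 7 (O(¬q → ¬d)) is O(d → q), and O(d) is already established, so O(q).
Premise 2 is O(u → ¬q); contrapositively O(q → ¬u). Since O(q) holds, K gives O(¬u).
From O(¬u) and premise 6, O(¬u → ¬n), we obtain O(¬n).
However, premise 4 gives O(n).
We now have both O(¬n) and O(n) — n is simultaneously obligatory and forbidden, violating the D-axiom.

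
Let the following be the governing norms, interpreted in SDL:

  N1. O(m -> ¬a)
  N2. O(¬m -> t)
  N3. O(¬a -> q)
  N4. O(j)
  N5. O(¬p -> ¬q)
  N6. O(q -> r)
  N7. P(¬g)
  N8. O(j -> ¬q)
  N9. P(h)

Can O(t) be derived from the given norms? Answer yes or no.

Yes

Premise 4 gives O(j).
Premise 8 is O(j -> ¬q); since O(j), deontic closure gives O(¬q).
Premise 3 is O(¬a -> q); contrapositively O(¬q -> a). Since O(¬q) holds, K gives O(a).
The contrapositive of premise 1 (O(m -> ¬a)) is O(a -> ¬m), and O(a) is already established, so O(¬m).
Premise 2 is O(¬m -> t); since O(¬m), deontic closure gives O(t).
Premises 5, 6, 7, 9 do not contribute to this derivation.
So O(t) follows.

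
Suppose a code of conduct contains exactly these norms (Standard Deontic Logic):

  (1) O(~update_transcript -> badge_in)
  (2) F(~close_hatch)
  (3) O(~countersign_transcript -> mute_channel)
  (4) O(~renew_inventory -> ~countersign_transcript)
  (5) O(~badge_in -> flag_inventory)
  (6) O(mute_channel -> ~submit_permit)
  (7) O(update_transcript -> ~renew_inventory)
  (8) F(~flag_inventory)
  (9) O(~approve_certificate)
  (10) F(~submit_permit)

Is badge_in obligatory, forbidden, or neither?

Obligatory

Premise 10, F(~submit_permit), is equivalent to O(submit_permit).
The contrapositive of premise 6 (O(mute_channel -> ~submit_permit)) is O(submit_permit -> ~mute_channel), and O(submit_permit) is already established, so O(~mute_channel).
The contrapositive of premise 3 (O(~countersign_transcript -> mute_channel)) is O(~mute_channel -> countersign_transcript), and O(~mute_channel) is already established, so O(countersign_transcript).
Premise 4 is O(~renew_inventory -> ~countersign_transcript); contrapositively O(countersign_transcript -> renew_inventory). Since O(countersign_transcript) holds, K gives O(renew_inventory).
Premise 7 is O(update_transcript -> ~renew_inventory); contrapositively O(renew_inventory -> ~update_transcript). Since O(renew_inventory) holds, K gives O(~update_transcript).
With premise 1, O(~update_transcript -> badge_in), the K-axiom yields O(badge_in).
Premises 2, 5, 8, 9 do not contribute to this derivation.
Hence badge_in is obligatory.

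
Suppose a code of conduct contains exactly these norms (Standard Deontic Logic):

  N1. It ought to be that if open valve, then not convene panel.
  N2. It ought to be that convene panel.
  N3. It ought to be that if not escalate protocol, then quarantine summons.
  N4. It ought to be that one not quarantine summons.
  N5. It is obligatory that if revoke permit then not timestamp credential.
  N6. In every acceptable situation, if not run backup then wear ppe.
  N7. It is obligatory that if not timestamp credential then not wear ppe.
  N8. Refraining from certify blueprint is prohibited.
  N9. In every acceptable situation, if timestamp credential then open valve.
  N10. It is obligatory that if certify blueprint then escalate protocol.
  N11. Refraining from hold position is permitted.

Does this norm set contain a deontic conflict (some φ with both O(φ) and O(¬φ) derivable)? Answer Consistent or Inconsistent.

Premise 3 is O(¬escalate_protocol → quarantine_summons), but O(¬escalate_protocol) is not derivable from the premises, so it does not yield O(quarantine_summons).
So O(quarantine_summons) is not derivable, and the apparent clash with O(¬quarantine_summons) does not arise.
A world satisfying every obligation exists (e.g. certify_blueprint=true, convene_panel=true, escalate_protocol=true, hold_position=false, open_valve=false, quarantine_summons=false, revoke_permit=false, run_backup=true, timestamp_credential=false, wear_ppe=false); no atom is both obligatory and forbidden, so the set is consistent.

Consistent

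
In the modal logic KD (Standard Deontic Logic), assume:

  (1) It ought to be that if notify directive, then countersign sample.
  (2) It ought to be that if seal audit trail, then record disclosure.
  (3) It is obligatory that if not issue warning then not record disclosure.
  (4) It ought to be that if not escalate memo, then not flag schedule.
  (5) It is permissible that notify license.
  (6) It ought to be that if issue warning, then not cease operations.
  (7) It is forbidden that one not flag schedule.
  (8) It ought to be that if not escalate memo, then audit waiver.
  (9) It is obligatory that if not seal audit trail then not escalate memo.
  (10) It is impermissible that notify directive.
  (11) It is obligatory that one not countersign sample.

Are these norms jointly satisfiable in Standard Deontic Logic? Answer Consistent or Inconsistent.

Consistent

Premise 1 is O(notify_directive → countersign_sample), but O(notify_directive) is not derivable from the premises, so it does not yield O(countersign_sample).
So O(countersign_sample) is not derivable, and the apparent clash with O(¬countersign_sample) does not arise.
A world satisfying every obligation exists (e.g. audit_waiver=false, cease_operations=false, countersign_sample=false, escalate_memo=true, flag_schedule=true, issue_warning=true, notify_directive=false, notify_license=false, record_disclosure=true, seal_audit_trail=true); no atom is both obligatory and forbidden, so the set is consistent.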